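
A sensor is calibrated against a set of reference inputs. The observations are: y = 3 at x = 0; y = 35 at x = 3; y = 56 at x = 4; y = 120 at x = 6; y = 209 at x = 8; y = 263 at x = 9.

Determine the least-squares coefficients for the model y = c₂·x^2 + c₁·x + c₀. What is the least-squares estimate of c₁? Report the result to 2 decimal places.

c₁ = 0.92

With design matrix M, MᵀM = [[12290, 1548, 206]; [1548, 206, 30]; [206, 30, 6]] and Mᵀy = [40210, 5088, 686]ᵀ.
Solving the 3×3 system (Gaussian elimination) gives c₂ = 1585/511, c₁ = 468/511, c₀ = 238/73.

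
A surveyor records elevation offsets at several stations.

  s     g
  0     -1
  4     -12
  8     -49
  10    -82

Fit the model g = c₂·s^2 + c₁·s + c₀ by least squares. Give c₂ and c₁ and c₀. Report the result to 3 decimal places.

c₂ = -0.926, c₁ = 1.264, c₀ = -1.286

Entries of AᵀA: Σs^2·s^2 = 14352, Σs^2·s = 1576, Σs^2 = 180, Σs·s = 180, Σs = 22, Σ1 = 4.
Right-hand side: Σs^2·g = -11528, Σs·g = -1260, Σg = -144.
So AᵀA·[c₂, c₁, c₀]ᵀ = Aᵀg: [[14352, 1576, 180]; [1576, 180, 22]; [180, 22, 4]]·[c₂, c₁, c₀]ᵀ = [-11528, -1260, -144]ᵀ.
Solving the 3×3 system (Gaussian elimination) gives c₂ = -737/796, c₁ = 503/398, c₀ = -256/199.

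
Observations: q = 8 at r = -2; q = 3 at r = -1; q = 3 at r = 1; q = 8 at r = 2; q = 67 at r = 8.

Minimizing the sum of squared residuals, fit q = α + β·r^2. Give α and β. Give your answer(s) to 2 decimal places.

AᵀA·[α, β]ᵀ = Aᵀq reads: 5·α + 74·β = 89;  74·α + 4130·β = 4358.
det = 5·4130 − 74² = 15174.
α = (89·4130 − 74·4358)/15174 = 7513/2529; β = (5·4358 − 74·89)/15174 = 2534/2529.

α = 2.97, β = 1.00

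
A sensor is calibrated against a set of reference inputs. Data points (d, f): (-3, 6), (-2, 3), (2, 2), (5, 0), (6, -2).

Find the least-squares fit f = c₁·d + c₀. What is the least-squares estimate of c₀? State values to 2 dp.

c₀ = 2.94

AᵀA·[c₁, c₀]ᵀ = Aᵀf reads: 78·c₁ + 8·c₀ = -32;  8·c₁ + 5·c₀ = 9.
(Σd·d = 78, Σd = 8, Σ1 = 5, Σd·f = -32, Σf = 9.)
Determinant 78·5 − 8² = 326.
c₁ = ((-32)·5 − 8·9)/326 = -116/163; c₀ = (78·9 − 8·(-32))/326 = 479/163.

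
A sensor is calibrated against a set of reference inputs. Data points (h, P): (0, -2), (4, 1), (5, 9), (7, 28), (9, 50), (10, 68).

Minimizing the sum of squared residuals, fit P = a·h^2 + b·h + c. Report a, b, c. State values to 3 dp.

a = 0.964, b = -2.679, c = -2.249

Forming AᵀA = [[19843, 2261, 271]; [2261, 271, 35]; [271, 35, 6]] and AᵀP = [12463, 1375, 154]ᵀ gives AᵀA·[a, b, c]ᵀ = AᵀP.
Solving the 3×3 system (Gaussian elimination) gives a = 5981/6204, b = -1511/564, c = -2325/1034.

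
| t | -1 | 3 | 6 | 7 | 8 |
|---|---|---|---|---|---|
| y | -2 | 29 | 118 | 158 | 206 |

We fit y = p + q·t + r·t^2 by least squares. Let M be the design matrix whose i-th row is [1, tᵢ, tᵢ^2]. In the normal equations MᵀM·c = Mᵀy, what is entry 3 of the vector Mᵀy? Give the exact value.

Entry 3 ↔ basis t^2, so (Mᵀy)_{3} = Σᵢ (t^2)·yᵢ = (1)·(-2) + (9)·(29) + (36)·(118) + (49)·(158) + (64)·(206) = 25433.

25433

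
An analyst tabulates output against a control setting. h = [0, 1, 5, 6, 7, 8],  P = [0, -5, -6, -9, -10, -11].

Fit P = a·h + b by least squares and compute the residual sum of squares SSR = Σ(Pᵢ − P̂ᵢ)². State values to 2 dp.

SSR = 9.82

Forming AᵀA = [[175, 27]; [27, 6]] and AᵀP = [-247, -41]ᵀ gives AᵀA·[a, b]ᵀ = AᵀP.
Determinant 175·6 − 27² = 321.
a = ((-247)·6 − 27·(-41))/321 = -125/107; b = (175·(-41) − 27·(-247))/321 = -506/321.
Residuals: 506/321, -724/321, 455/321, -133/321, -79/321, -25/321; SSR = 3152/321.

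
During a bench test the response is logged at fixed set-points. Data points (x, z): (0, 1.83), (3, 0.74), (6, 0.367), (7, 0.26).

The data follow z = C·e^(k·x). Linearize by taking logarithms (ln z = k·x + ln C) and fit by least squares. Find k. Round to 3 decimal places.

Taking logs, ln z = k·x + ln C, so regress ln z on x.
Σx = 16.0000, Σ(x)² = 94.0000, Σln z = -2.0463, Σx·ln z = -16.3472.
Equations: 94.0000·k + 16.0000·ln C = -16.3472;  16.0000·k + 4·ln C = -2.0463.
Solving (det = 120.0000): k = -0.27207, ln C = 0.57672.

k = -0.272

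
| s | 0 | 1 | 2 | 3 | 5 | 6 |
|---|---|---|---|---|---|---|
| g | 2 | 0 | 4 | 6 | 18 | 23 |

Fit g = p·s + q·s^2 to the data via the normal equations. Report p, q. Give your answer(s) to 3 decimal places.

From the data, Σs·s = 75, Σs·s^2 = 377, Σs^2·s^2 = 2019.
For Mᵀg: Σs·g = 254, Σs^2·g = 1348.
Normal equations: [[75, 377]; [377, 2019]]·[p, q]ᵀ = [254, 1348]ᵀ.
Δ = 75·2019 − 377² = 9296.
p = (254·2019 − 377·1348)/9296 = 2315/4648; q = (75·1348 − 377·254)/9296 = 2671/4648.

p = 0.498, q = 0.575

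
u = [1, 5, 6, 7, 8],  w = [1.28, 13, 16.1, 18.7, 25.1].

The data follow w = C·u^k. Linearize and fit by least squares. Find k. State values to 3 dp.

With ln wᵢ as the transformed response and ln uᵢ as the regressor:
Over the data: Σln u = 7.4265, Σ(ln u)² = 13.9113, Σln w = 11.7420, Σln u·ln w = 21.5075.
Normal system: [[13.9113, 7.4265]; [7.4265, 5]]·[k, ln C]ᵀ = [21.5075, 11.7420]ᵀ.
Δ = 13.9113·5 − (7.4265)² = 14.4030; k = (21.5075·5 − 7.4265·11.7420)/14.4030 = 1.41184, ln C = (13.9113·11.7420 − 7.4265·21.5075)/14.4030 = 0.25138.

k = 1.412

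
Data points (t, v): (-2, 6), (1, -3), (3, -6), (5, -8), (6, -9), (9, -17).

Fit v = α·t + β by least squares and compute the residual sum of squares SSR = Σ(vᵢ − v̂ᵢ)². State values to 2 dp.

The normal equations are: 156·α + 22·β = -280;  22·α + 6·β = -37.
Δ = 156·6 − 22² = 452.
α = ((-280)·6 − 22·(-37))/452 = -433/226; β = (156·(-37) − 22·(-280))/452 = 97/113.
Residuals: 148/113, -439/226, -251/226, 163/226, 185/113, -139/226; SSR = 1164/113.

SSR = 10.30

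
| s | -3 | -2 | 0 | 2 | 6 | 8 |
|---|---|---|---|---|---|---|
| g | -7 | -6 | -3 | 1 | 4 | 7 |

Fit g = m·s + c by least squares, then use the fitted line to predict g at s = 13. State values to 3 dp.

Setting ∂/∂m … = 0 gives: 117·m + 11·c = 115;  11·m + 6·c = -4.
(Σs·s = 117, Σs = 11, Σ1 = 6, Σs·g = 115, Σg = -4.)
det = 117·6 − 11² = 581.
m = (115·6 − 11·(-4))/581 = 734/581; c = (117·(-4) − 11·115)/581 = -1733/581.
At s = 13: ĝ = (734/581)·(13) + (-1733/581)·(1) = 7809/581.

ĝ = 13.441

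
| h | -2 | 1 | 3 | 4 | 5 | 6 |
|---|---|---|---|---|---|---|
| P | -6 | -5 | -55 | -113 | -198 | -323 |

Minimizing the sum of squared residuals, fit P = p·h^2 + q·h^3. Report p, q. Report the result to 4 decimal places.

The normal equations are: 2275·p + 12137·q = -18910;  12137·p + 67171·q = -103192.
(Σh^2·h^2 = 2275, Σh^2·h^3 = 12137, Σh^3·h^3 = 67171, Σh^2·P = -18910, Σh^3·P = -103192.)
det = 2275·67171 − 12137² = 5507256.
p = ((-18910)·67171 − 12137·(-103192))/5507256 = -8881153/2753628; q = (2275·(-103192) − 12137·(-18910))/5507256 = -2625565/2753628.

p = -3.2253, q = -0.9535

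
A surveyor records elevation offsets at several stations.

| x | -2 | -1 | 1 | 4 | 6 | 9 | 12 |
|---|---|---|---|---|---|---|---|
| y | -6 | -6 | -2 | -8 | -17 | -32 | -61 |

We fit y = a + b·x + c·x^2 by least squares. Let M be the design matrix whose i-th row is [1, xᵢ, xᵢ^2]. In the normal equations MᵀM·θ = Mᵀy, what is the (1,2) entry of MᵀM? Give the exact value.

29

Row 1 ↔ basis 1, column 2 ↔ basis x, so (MᵀM)_{1,2} = Σᵢ x = (1)·(-2) + (1)·(-1) + (1)·(1) + (1)·(4) + (1)·(6) + (1)·(9) + (1)·(12) = 29.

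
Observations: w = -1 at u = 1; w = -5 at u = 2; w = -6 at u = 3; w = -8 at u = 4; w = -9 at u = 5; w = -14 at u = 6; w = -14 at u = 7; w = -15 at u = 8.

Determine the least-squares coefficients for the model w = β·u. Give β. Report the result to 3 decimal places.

β = -2.000

The normal equations are: 204·β = -408.
β = (-408)/204 = -2.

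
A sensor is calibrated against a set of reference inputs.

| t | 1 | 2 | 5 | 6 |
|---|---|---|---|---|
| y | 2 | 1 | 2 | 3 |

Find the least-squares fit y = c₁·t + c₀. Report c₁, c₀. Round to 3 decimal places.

c₁ = 0.235, c₀ = 1.176

Setting ∂/∂c₁ … = 0 gives: 66·c₁ + 14·c₀ = 32;  14·c₁ + 4·c₀ = 8.
Eliminating c₀: 4·(row 1) − 14·(row 2) gives 68·c₁ = 4·32 − 14·8 = 16, so c₁ = 4/17.
Then c₀ = (8 − 14·(4/17))/4 = 20/17.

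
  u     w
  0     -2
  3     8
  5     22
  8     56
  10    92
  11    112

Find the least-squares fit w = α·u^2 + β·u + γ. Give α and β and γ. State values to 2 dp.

α = 0.95, β = -0.15, γ = -1.33

Setting ∂/∂α … = 0 gives: 29443·α + 2995·β + 319·γ = 26958;  2995·α + 319·β + 37·γ = 2734;  319·α + 37·β + 6·γ = 288.
Row-reducing yields α = 109771/116124, β = -17389/116124, γ = -25829/19354.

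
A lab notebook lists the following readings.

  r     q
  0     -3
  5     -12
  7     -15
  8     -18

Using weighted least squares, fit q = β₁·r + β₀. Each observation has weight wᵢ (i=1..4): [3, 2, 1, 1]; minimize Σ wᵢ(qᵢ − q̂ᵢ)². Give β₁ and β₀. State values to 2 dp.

From the data, Σwᵢ·r·r = 163, Σwᵢ·r = 25, Σwᵢ·1 = 7.
Right-hand side: Σwᵢ·r·q = -369, Σwᵢ·q = -66.
AᵀWA·[β₁, β₀]ᵀ = AᵀWq becomes [[163, 25]; [25, 7]]·[β₁, β₀]ᵀ = [-369, -66]ᵀ.
Determinant 163·7 − 25² = 516.
β₁ = ((-369)·7 − 25·(-66))/516 = -311/172; β₀ = (163·(-66) − 25·(-369))/516 = -511/172.

β₁ = -1.81, β₀ = -2.97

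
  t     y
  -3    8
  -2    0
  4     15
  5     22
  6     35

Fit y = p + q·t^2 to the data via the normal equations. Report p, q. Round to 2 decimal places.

Setting ∂/∂p … = 0 gives: 5·p + 90·q = 80;  90·p + 2274·q = 2122.
(Σ1 = 5, Σt^2 = 90, Σt^2·t^2 = 2274, Σy = 80, Σt^2·y = 2122.)
Determinant 5·2274 − 90² = 3270.
p = (80·2274 − 90·2122)/3270 = -302/109; q = (5·2122 − 90·80)/3270 = 341/327.

p = -2.77, q = 1.04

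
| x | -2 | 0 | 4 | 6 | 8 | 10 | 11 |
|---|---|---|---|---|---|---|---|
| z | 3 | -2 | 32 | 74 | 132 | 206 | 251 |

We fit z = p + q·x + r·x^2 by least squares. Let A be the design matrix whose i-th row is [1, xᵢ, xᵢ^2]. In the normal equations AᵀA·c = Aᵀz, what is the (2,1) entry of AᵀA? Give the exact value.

Row 2 ↔ basis x, column 1 ↔ basis 1, so (AᵀA)_{2,1} = Σᵢ x = (-2)·(1) + (0)·(1) + (4)·(1) + (6)·(1) + (8)·(1) + (10)·(1) + (11)·(1) = 37.

37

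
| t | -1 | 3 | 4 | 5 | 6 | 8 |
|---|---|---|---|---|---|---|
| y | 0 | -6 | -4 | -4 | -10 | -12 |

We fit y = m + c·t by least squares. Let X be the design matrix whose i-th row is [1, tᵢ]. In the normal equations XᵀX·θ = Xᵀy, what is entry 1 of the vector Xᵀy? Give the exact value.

-36

Entry 1 ↔ basis 1, so (Xᵀy)_{1} = Σᵢ yᵢ = (1)·(0) + (1)·(-6) + (1)·(-4) + (1)·(-4) + (1)·(-10) + (1)·(-12) = -36.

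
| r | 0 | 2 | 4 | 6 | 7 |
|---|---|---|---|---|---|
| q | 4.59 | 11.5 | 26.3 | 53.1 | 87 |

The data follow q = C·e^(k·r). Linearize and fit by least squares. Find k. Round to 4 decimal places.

Taking logs, ln q = k·r + ln C, so regress ln q on r.
Σr = 19.0000, Σ(r)² = 105.0000, Σln q = 15.6739, Σr·ln q = 73.0574.
Equations: 105.0000·k + 19.0000·ln C = 73.0574;  19.0000·k + 5·ln C = 15.6739.
Δ = 105.0000·5 − (19.0000)² = 164.0000; k = (73.0574·5 − 19.0000·15.6739)/164.0000 = 0.41148, ln C = (105.0000·15.6739 − 19.0000·73.0574)/164.0000 = 1.57114.

k = 0.4115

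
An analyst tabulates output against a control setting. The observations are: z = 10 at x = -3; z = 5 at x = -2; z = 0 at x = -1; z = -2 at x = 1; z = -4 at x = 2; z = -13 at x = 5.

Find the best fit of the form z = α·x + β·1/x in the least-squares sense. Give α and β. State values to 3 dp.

Normal-equation sums: Σx·x = 44, Σx·1/x = 6, Σ1/x·1/x = 1193/450.
For Mᵀz: Σx·z = -115, Σ1/x·z = -373/30.
MᵀM·[α, β]ᵀ = Mᵀz becomes [[44, 6]; [6, 1193/450]]·[α, β]ᵀ = [-115, -373/30]ᵀ.
Eliminating β: (1193/450)·(row 1) − 6·(row 2) gives (18146/225)·α = (1193/450)·(-115) − 6·(-373/30) = -4145/18, so α = -103625/36292.
Then β = ((-373/30) − 6·(-103625/36292))/(1193/450) = 16080/9073.

α = -2.855, β = 1.772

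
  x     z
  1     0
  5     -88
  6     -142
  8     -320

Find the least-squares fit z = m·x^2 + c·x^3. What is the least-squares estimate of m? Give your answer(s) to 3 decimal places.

m = -0.921

The normal system MᵀM·[m, c]ᵀ = Mᵀz is [[6018, 43670]; [43670, 324426]]·[m, c]ᵀ = [-27792, -205512]ᵀ.
Eliminating c: 324426·(row 1) − 43670·(row 2) gives 45326768·m = 324426·(-27792) − 43670·(-205512) = -41738352, so m = -2608647/2832923.
Then c = ((-205512) − 43670·(-2608647/2832923))/324426 = -1443411/2832923.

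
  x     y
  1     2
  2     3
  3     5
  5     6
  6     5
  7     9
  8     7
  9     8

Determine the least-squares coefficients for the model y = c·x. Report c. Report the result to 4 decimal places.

Compute the Gram sums: Σx·x = 269.
For Aᵀy: Σx·y = 274.
AᵀA·[c]ᵀ = Aᵀy becomes [[269]]·[c]ᵀ = [274]ᵀ.
c = 274/269 = 1.01859.

c = 1.0186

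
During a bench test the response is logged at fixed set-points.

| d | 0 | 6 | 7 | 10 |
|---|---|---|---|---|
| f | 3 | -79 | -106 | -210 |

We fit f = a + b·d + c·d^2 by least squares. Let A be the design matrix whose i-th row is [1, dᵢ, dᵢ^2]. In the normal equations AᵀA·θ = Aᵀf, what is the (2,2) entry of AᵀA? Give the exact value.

Row 2 ↔ basis d, column 2 ↔ basis d, so (AᵀA)_{2,2} = Σᵢ (d)·(d) = (0)·(0) + (6)·(6) + (7)·(7) + (10)·(10) = 185.

185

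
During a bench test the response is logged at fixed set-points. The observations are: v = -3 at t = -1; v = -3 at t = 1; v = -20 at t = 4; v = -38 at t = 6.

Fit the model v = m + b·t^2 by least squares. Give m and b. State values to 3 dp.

m = -2.418, b = -1.006

Setting ∂/∂m … = 0 gives: 4·m + 54·b = -64;  54·m + 1554·b = -1694.
Δ = 4·1554 − 54² = 3300.
m = ((-64)·1554 − 54·(-1694))/3300 = -133/55; b = (4·(-1694) − 54·(-64))/3300 = -166/165.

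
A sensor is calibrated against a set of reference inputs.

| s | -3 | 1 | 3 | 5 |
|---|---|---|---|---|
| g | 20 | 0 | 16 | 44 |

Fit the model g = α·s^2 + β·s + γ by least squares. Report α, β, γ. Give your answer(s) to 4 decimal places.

α = 1.9545, β = -0.8364, γ = -0.2455

The normal equations are: 788·α + 126·β + 44·γ = 1424;  126·α + 44·β + 6·γ = 208;  44·α + 6·β + 4·γ = 80.
(Σs^2·s^2 = 788, Σs^2·s = 126, Σs^2 = 44, Σs·s = 44, Σs = 6, Σ1 = 4, Σs^2·g = 1424, Σs·g = 208, Σg = 80.)
Row-reducing yields α = 43/22, β = -46/55, γ = -27/110.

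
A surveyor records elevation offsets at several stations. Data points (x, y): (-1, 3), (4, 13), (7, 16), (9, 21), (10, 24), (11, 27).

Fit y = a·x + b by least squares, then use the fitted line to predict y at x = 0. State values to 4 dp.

ŷ = 4.5921

With design matrix M, MᵀM = [[368, 40]; [40, 6]] and Mᵀy = [887, 104]ᵀ.
Determinant 368·6 − 40² = 608.
a = (887·6 − 40·104)/608 = 581/304; b = (368·104 − 40·887)/608 = 349/76.
At x = 0: ŷ = (581/304)·(0) + (349/76)·(1) = 349/76.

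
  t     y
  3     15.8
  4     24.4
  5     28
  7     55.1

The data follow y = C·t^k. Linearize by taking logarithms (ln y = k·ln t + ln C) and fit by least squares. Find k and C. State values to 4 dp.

k = 1.4241, C = 3.2331

With ln yᵢ as the transformed response and ln tᵢ as the regressor:
Σln t = 6.0403, Σ(ln t)² = 9.5056, Σln y = 13.2959, Σln t·ln y = 20.6252.
Equations: 9.5056·k + 6.0403·ln C = 20.6252;  6.0403·k + 4·ln C = 13.2959.
Δ = 9.5056·4 − (6.0403)² = 1.5378; k = (20.6252·4 − 6.0403·13.2959)/1.5378 = 1.42414, ln C = (9.5056·13.2959 − 6.0403·20.6252)/1.5378 = 1.17345, so C = exp(1.17345) = 3.23312.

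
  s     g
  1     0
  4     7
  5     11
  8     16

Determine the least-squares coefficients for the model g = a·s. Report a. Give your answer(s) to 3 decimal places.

With design matrix A, AᵀA = [[106]] and Aᵀg = [211]ᵀ.
a = 211/106 = 1.99057.

a = 1.991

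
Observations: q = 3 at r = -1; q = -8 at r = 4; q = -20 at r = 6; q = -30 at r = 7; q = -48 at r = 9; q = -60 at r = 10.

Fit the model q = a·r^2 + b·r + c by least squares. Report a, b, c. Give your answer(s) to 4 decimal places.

Setting ∂/∂a … = 0 gives: 20515·a + 2351·b + 283·c = -12203;  2351·a + 283·b + 35·c = -1397;  283·a + 35·b + 6·c = -163.
Row-reducing yields a = -130585/224256, b = -109399/224256, c = 58761/18688.

a = -0.5823, b = -0.4878, c = 3.1443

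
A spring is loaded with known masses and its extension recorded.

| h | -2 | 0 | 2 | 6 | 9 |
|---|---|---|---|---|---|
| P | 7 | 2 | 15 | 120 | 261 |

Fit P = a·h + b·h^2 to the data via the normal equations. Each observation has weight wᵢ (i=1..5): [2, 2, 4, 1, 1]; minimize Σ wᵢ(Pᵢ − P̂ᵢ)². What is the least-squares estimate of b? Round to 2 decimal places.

Normal-equation sums: Σwᵢ·h·h = 141, Σwᵢ·h·h^2 = 961, Σwᵢ·h^2·h^2 = 7953.
Moment sums: Σwᵢ·h·P = 3161, Σwᵢ·h^2·P = 25757.
Eliminating b: 7953·(row 1) − 961·(row 2) gives 197852·a = 7953·3161 − 961·25757 = 386956, so a = 96739/49463.
Then b = (25757 − 961·(96739/49463))/7953 = 148504/49463.

b = 3.00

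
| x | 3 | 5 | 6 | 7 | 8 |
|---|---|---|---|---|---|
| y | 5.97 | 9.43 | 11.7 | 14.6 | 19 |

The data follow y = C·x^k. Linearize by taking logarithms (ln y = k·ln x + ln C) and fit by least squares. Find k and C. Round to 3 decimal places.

k = 1.139, C = 1.618

Linearized form: ln y = k·ln x + ln C. From the 5 transformed points,
XᵀX = [[15.1183, 8.5252]; [8.5252, 5]], rhs = [21.3212, 12.1157]ᵀ  (here Σln x = 8.5252, Σ(ln x)² = 15.1183, Σln y = 12.1157, Σln x·ln y = 21.3212).
Slope k = (n·Σln x·ln y − Σln x·Σln y)/(n·Σ(ln x)² − (Σln x)²) = (5·21.3212 − 8.5252·12.1157)/2.9130 = 1.13887; ln C = (Σln y − k·Σln x)/n = 0.48133, so C = exp(0.48133) = 1.61823.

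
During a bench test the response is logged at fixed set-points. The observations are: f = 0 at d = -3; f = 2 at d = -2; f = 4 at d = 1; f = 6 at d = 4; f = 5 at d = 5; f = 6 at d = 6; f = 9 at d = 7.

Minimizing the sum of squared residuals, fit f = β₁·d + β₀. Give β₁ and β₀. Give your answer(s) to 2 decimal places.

The normal equations are: 140·β₁ + 18·β₀ = 148;  18·β₁ + 7·β₀ = 32.
(Σd·d = 140, Σd = 18, Σ1 = 7, Σd·f = 148, Σf = 32.)
det = 140·7 − 18² = 656.
β₁ = (148·7 − 18·32)/656 = 115/164; β₀ = (140·32 − 18·148)/656 = 227/82.

β₁ = 0.70, β₀ = 2.77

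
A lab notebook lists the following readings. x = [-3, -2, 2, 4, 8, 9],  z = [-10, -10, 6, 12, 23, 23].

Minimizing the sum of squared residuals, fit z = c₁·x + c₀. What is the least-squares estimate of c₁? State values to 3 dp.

c₁ = 2.976

AᵀA·[c₁, c₀]ᵀ = Aᵀz reads: 178·c₁ + 18·c₀ = 501;  18·c₁ + 6·c₀ = 44.
Δ = 178·6 − 18² = 744.
c₁ = (501·6 − 18·44)/744 = 369/124; c₀ = (178·44 − 18·501)/744 = -593/372.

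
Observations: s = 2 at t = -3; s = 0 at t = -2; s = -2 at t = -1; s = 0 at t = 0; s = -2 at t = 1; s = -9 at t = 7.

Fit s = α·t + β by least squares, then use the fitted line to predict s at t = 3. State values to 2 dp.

ŝ = -4.58

Normal-equation sums: Σt·t = 64, Σt = 2, Σ1 = 6.
Right-hand side: Σt·s = -69, Σs = -11.
So MᵀM·[α, β]ᵀ = Mᵀs: [[64, 2]; [2, 6]]·[α, β]ᵀ = [-69, -11]ᵀ.
Δ = 64·6 − 2² = 380.
α = ((-69)·6 − 2·(-11))/380 = -98/95; β = (64·(-11) − 2·(-69))/380 = -283/190.
At t = 3: ŝ = (-98/95)·(3) + (-283/190)·(1) = -871/190.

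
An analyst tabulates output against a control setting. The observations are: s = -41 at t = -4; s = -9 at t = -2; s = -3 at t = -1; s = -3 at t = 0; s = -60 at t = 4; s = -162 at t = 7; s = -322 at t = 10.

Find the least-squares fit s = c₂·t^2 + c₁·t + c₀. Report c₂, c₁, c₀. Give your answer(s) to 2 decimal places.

c₂ = -2.96, c₁ = -2.27, c₀ = -2.45

The normal equations are: 12930·c₂ + 1334·c₁ + 186·c₀ = -41793;  1334·c₂ + 186·c₁ + 14·c₀ = -4409;  186·c₂ + 14·c₁ + 7·c₀ = -600.
Solving the 3×3 system (Gaussian elimination) gives c₂ = -1745213/589076, c₁ = -1338291/589076, c₀ = -360711/147269.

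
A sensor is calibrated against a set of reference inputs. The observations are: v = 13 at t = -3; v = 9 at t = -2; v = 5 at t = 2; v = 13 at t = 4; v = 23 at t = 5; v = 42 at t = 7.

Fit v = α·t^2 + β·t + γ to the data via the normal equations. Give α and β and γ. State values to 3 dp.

α = 0.917, β = -0.811, γ = 2.909

From the data, Σt^2·t^2 = 3395, Σt^2·t = 505, Σt^2 = 107, Σt·t = 107, Σt = 13, Σ1 = 6.
And Σt^2·v = 3014, Σt·v = 414, Σv = 105.
So MᵀM·[α, β, γ]ᵀ = Mᵀv: [[3395, 505, 107]; [505, 107, 13]; [107, 13, 6]]·[α, β, γ]ᵀ = [3014, 414, 105]ᵀ.
Row-reducing yields α = 11/12, β = -107/132, γ = 32/11.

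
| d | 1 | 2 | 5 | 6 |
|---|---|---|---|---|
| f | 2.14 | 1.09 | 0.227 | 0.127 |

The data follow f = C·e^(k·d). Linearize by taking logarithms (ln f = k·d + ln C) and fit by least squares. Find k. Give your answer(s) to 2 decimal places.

Linearized form: ln f = k·d + ln C. From the 4 transformed points,
XᵀX = [[66.0000, 14.0000]; [14.0000, 4]], rhs = [-18.8623, -2.6994]ᵀ  (here Σd = 14.0000, Σ(d)² = 66.0000, Σln f = -2.6994, Σd·ln f = -18.8623).
Solving (det = 68.0000): k = -0.55379, ln C = 1.26341.

k = -0.55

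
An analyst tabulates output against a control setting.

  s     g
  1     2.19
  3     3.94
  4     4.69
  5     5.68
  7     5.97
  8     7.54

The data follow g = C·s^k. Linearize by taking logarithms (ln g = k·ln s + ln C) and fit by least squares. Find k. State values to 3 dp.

k = 0.567

With ln gᵢ as the transformed response and ln sᵢ as the regressor:
XᵀX = [[13.8297, 8.1197]; [8.1197, 6]], rhs = [14.1221, 9.2444]ᵀ  (here Σln s = 8.1197, Σ(ln s)² = 13.8297, Σln g = 9.2444, Σln s·ln g = 14.1221).
Solving (det = 17.0487): k = 0.56724, ln C = 0.77310.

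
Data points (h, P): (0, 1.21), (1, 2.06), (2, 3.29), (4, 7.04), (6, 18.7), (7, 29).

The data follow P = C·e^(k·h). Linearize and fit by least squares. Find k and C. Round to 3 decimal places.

k = 0.446, C = 1.269

Taking logs, ln P = k·h + ln C, so regress ln P on h.
Σh = 20.0000, Σ(h)² = 106.0000, Σln P = 10.3516, Σh·ln P = 52.0531.
Equations: 106.0000·k + 20.0000·ln C = 52.0531;  20.0000·k + 6·ln C = 10.3516.
Δ = 106.0000·6 − (20.0000)² = 236.0000; k = (52.0531·6 − 20.0000·10.3516)/236.0000 = 0.44613, ln C = (106.0000·10.3516 − 20.0000·52.0531)/236.0000 = 0.23818, so C = exp(0.23818) = 1.26894.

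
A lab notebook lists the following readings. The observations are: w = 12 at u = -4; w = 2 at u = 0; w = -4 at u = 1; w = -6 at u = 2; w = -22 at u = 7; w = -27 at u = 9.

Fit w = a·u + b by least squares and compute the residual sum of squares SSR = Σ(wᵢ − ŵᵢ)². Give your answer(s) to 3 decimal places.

The normal system AᵀA·[a, b]ᵀ = Aᵀw is [[151, 15]; [15, 6]]·[a, b]ᵀ = [-461, -45]ᵀ.
Determinant 151·6 − 15² = 681.
a = ((-461)·6 − 15·(-45))/681 = -697/227; b = (151·(-45) − 15·(-461))/681 = 40/227.
Residuals: -104/227, 414/227, -251/227, -8/227, -155/227, 104/227; SSR = 1234/227.

SSR = 5.436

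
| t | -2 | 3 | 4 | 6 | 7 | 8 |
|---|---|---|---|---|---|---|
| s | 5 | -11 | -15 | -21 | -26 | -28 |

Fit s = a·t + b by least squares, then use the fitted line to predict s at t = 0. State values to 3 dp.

ŝ = -1.474

Setting ∂/∂a … = 0 gives: 178·a + 26·b = -635;  26·a + 6·b = -96.
Determinant 178·6 − 26² = 392.
a = ((-635)·6 − 26·(-96))/392 = -657/196; b = (178·(-96) − 26·(-635))/392 = -289/196.
At t = 0: ŝ = (-657/196)·(0) + (-289/196)·(1) = -289/196.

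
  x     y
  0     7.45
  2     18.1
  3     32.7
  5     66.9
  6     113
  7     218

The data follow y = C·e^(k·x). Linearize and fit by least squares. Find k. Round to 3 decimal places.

k = 0.467

Linearized form: ln y = k·x + ln C. From the 6 transformed points,
AᵀA = [[123.0000, 23.0000]; [23.0000, 6]], rhs = [103.3257, 22.7066]ᵀ  (here Σx = 23.0000, Σ(x)² = 123.0000, Σln y = 22.7066, Σx·ln y = 103.3257).
Slope k = (n·Σx·ln y − Σx·Σln y)/(n·Σ(x)² − (Σx)²) = (6·103.3257 − 23.0000·22.7066)/209.0000 = 0.46748; ln C = (Σln y − k·Σx)/n = 1.99243.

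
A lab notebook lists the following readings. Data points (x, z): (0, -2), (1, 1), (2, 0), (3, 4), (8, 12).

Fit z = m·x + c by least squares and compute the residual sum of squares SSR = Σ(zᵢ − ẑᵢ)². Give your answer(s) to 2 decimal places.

The normal system MᵀM·[m, c]ᵀ = Mᵀz is [[78, 14]; [14, 5]]·[m, c]ᵀ = [109, 15]ᵀ.
det = 78·5 − 14² = 194.
m = (109·5 − 14·15)/194 = 335/194; c = (78·15 − 14·109)/194 = -178/97.
Residuals: -16/97, 215/194, -157/97, 127/194, 2/97; SSR = 835/194.

SSR = 4.30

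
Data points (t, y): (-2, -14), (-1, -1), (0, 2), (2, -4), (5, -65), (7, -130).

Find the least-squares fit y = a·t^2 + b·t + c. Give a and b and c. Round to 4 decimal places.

Setting ∂/∂a … = 0 gives: 3059·a + 467·b + 83·c = -8068;  467·a + 83·b + 11·c = -1214;  83·a + 11·b + 6·c = -212.
(Σt^2·t^2 = 3059, Σt^2·t = 467, Σt^2 = 83, Σt·t = 83, Σt = 11, Σ1 = 6, Σt^2·y = -8068, Σt·y = -1214, Σy = -212.)
Inverting the 3×3 Gram matrix, [a, b, c]ᵀ = [-188483/62832, 119099/62832, 7039/2618]ᵀ.

a = -2.9998, b = 1.8955, c = 2.6887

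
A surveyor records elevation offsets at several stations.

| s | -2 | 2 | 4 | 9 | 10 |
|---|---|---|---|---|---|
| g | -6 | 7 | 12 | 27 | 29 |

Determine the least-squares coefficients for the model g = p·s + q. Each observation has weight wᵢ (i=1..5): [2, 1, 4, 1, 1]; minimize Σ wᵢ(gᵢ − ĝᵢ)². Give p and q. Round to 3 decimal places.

XᵀWX·[p, q]ᵀ = XᵀWg reads: 257·p + 33·q = 763;  33·p + 9·q = 99.
(Σwᵢ·s·s = 257, Σwᵢ·s = 33, Σwᵢ·1 = 9, Σwᵢ·s·g = 763, Σwᵢ·g = 99.)
Eliminating q: 9·(row 1) − 33·(row 2) gives 1224·p = 9·763 − 33·99 = 3600, so p = 50/17.
Then q = (99 − 33·(50/17))/9 = 11/51.

p = 2.941, q = 0.216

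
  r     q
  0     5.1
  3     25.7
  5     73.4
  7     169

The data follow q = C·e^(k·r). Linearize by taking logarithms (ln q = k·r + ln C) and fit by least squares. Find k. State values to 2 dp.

k = 0.50

Taking logs, ln q = k·r + ln C, so regress ln q on r.
AᵀA = [[83.0000, 15.0000]; [15.0000, 4]], rhs = [67.1284, 14.3016]ᵀ  (here Σr = 15.0000, Σ(r)² = 83.0000, Σln q = 14.3016, Σr·ln q = 67.1284).
Slope k = (n·Σr·ln q − Σr·Σln q)/(n·Σ(r)² − (Σr)²) = (4·67.1284 − 15.0000·14.3016)/107.0000 = 0.50458; ln C = (Σln q − k·Σr)/n = 1.68321.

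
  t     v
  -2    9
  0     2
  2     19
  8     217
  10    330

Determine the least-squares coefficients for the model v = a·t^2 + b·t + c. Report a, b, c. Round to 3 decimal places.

Compute the Gram sums: Σt^2·t^2 = 14128, Σt^2·t = 1512, Σt^2 = 172, Σt·t = 172, Σt = 18, Σ1 = 5.
For Mᵀv: Σt^2·v = 47000, Σt·v = 5056, Σv = 577.
So MᵀM·[a, b, c]ᵀ = Mᵀv: [[14128, 1512, 172]; [1512, 172, 18]; [172, 18, 5]]·[a, b, c]ᵀ = [47000, 5056, 577]ᵀ.
Row-reducing yields a = 4905/1624, b = 1069/406, c = 821/406.

a = 3.020, b = 2.633, c = 2.022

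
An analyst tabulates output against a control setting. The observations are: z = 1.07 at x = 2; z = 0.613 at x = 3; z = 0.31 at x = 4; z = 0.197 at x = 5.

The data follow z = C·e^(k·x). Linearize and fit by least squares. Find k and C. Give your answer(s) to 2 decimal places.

k = -0.58, C = 3.36

Taking logs, ln z = k·x + ln C, so regress ln z on x.
AᵀA = [[54.0000, 14.0000]; [14.0000, 4]], rhs = [-14.1403, -3.2175]ᵀ  (here Σx = 14.0000, Σ(x)² = 54.0000, Σln z = -3.2175, Σx·ln z = -14.1403).
Δ = 54.0000·4 − (14.0000)² = 20.0000; k = (-14.1403·4 − 14.0000·-3.2175)/20.0000 = -0.57584, ln C = (54.0000·-3.2175 − 14.0000·-14.1403)/20.0000 = 1.21108, so C = exp(1.21108) = 3.35711.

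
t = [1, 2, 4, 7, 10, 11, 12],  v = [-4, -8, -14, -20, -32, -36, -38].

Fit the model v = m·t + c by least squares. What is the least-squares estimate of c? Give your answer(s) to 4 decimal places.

Compute the Gram sums: Σt·t = 435, Σt = 47, Σ1 = 7.
And Σt·v = -1388, Σv = -152.
So MᵀM·[m, c]ᵀ = Mᵀv: [[435, 47]; [47, 7]]·[m, c]ᵀ = [-1388, -152]ᵀ.
Eliminating c: 7·(row 1) − 47·(row 2) gives 836·m = 7·(-1388) − 47·(-152) = -2572, so m = -643/209.
Then c = ((-152) − 47·(-643/209))/7 = -221/209.

c = -1.0574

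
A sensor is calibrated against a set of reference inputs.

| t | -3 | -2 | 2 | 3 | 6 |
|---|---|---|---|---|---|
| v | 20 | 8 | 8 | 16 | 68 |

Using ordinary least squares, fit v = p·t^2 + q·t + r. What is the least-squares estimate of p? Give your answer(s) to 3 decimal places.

From the data, Σt^2·t^2 = 1490, Σt^2·t = 216, Σt^2 = 62, Σt·t = 62, Σt = 6, Σ1 = 5.
Right-hand side: Σt^2·v = 2836, Σt·v = 396, Σv = 120.
XᵀX·[p, q, r]ᵀ = Xᵀv becomes [[1490, 216, 62]; [216, 62, 6]; [62, 6, 5]]·[p, q, r]ᵀ = [2836, 396, 120]ᵀ.
Inverting the 3×3 Gram matrix, [p, q, r]ᵀ = [47734/24339, -3806/8113, 848/3477]ᵀ.

p = 1.961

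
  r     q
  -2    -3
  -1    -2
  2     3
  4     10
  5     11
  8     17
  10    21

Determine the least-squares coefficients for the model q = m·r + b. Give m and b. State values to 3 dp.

m = 2.072, b = 0.448

Entries of XᵀX: Σr·r = 214, Σr = 26, Σ1 = 7.
Right-hand side: Σr·q = 455, Σq = 57.
So XᵀX·[m, b]ᵀ = Xᵀq: [[214, 26]; [26, 7]]·[m, b]ᵀ = [455, 57]ᵀ.
Eliminating b: 7·(row 1) − 26·(row 2) gives 822·m = 7·455 − 26·57 = 1703, so m = 1703/822.
Then b = (57 − 26·(1703/822))/7 = 184/411.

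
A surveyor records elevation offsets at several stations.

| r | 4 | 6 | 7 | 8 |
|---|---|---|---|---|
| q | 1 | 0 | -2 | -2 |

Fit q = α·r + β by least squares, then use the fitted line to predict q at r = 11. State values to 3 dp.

Sums needed: Σr·r = 165, Σr = 25, Σ1 = 4.
For Xᵀq: Σr·q = -26, Σq = -3.
XᵀX·[α, β]ᵀ = Xᵀq becomes [[165, 25]; [25, 4]]·[α, β]ᵀ = [-26, -3]ᵀ.
det = 165·4 − 25² = 35.
α = ((-26)·4 − 25·(-3))/35 = -29/35; β = (165·(-3) − 25·(-26))/35 = 31/7.
At r = 11: q̂ = (-29/35)·(11) + (31/7)·(1) = -164/35.

q̂ = -4.686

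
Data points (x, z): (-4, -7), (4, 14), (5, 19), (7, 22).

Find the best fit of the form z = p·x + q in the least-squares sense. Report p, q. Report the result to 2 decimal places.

The normal system AᵀA·[p, q]ᵀ = Aᵀz is [[106, 12]; [12, 4]]·[p, q]ᵀ = [333, 48]ᵀ.
Δ = 106·4 − 12² = 280.
p = (333·4 − 12·48)/280 = 27/10; q = (106·48 − 12·333)/280 = 39/10.

p = 2.70, q = 3.90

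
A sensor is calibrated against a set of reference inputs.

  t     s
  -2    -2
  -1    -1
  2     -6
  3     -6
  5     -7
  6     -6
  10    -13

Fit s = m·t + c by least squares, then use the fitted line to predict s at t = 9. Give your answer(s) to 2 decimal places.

ŝ = -10.90

The normal system XᵀX·[m, c]ᵀ = Xᵀs is [[179, 23]; [23, 7]]·[m, c]ᵀ = [-226, -41]ᵀ.
Δ = 179·7 − 23² = 724.
m = ((-226)·7 − 23·(-41))/724 = -639/724; c = (179·(-41) − 23·(-226))/724 = -2141/724.
At t = 9: ŝ = (-639/724)·(9) + (-2141/724)·(1) = -1973/181.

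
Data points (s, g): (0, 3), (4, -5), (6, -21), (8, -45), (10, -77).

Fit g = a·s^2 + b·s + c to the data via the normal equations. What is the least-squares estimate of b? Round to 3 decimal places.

From the data, Σs^2·s^2 = 15648, Σs^2·s = 1792, Σs^2 = 216, Σs·s = 216, Σs = 28, Σ1 = 5.
For Xᵀg: Σs^2·g = -11416, Σs·g = -1276, Σg = -145.
XᵀX·[a, b, c]ᵀ = Xᵀg becomes [[15648, 1792, 216]; [1792, 216, 28]; [216, 28, 5]]·[a, b, c]ᵀ = [-11416, -1276, -145]ᵀ.
Solving the 3×3 system (Gaussian elimination) gives a = -1, b = 2, c = 3.

b = 2.000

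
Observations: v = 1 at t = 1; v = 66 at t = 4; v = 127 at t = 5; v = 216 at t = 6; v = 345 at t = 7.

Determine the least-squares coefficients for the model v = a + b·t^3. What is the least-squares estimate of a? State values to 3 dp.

Normal-equation sums: Σ1 = 5, Σt^3 = 749, Σt^3·t^3 = 184027.
For Xᵀv: Σv = 755, Σt^3·v = 185091.
So XᵀX·[a, b]ᵀ = Xᵀv: [[5, 749]; [749, 184027]]·[a, b]ᵀ = [755, 185091]ᵀ.
Eliminating b: 184027·(row 1) − 749·(row 2) gives 359134·a = 184027·755 − 749·185091 = 307226, so a = 153613/179567.
Then b = (185091 − 749·(153613/179567))/184027 = 179980/179567.

a = 0.855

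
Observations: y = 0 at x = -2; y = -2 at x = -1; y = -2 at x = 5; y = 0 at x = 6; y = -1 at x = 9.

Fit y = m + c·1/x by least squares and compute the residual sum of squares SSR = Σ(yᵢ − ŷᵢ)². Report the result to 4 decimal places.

SSR = 3.8058

With design matrix M, MᵀM = [[5, -46/45]; [-46/45, 5387/4050]] and Mᵀy = [-5, 67/45]ᵀ.
Determinant 5·(5387/4050) − (-46/45)² = 22703/4050.
m = ((-5)·(5387/4050) − (-46/45)·(67/45))/(22703/4050) = -20771/22703; c = (5·(67/45) − (-46/45)·(-5))/(22703/4050) = 9450/22703.
Residuals: 25496/22703, -15185/22703, -26525/22703, 19196/22703, -2982/22703; SSR = 86402/22703.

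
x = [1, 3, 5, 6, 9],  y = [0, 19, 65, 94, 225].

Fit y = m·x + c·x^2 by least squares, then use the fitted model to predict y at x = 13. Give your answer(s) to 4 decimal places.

ŷ = 484.8668

The normal system AᵀA·[m, c]ᵀ = Aᵀy is [[152, 1098]; [1098, 8564]]·[m, c]ᵀ = [2971, 23405]ᵀ.
Eliminating c: 8564·(row 1) − 1098·(row 2) gives 96124·m = 8564·2971 − 1098·23405 = -255046, so m = -127523/48062.
Then c = (23405 − 1098·(-127523/48062))/8564 = 147701/48062.
At x = 13: ŷ = (-127523/48062)·(13) + (147701/48062)·(169) = 11651835/24031.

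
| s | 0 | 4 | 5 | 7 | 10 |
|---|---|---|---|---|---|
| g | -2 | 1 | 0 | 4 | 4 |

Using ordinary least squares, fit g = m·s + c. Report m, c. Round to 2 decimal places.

m = 0.65, c = -1.98

Forming XᵀX = [[190, 26]; [26, 5]] and Xᵀg = [72, 7]ᵀ gives XᵀX·[m, c]ᵀ = Xᵀg.
Eliminating c: 5·(row 1) − 26·(row 2) gives 274·m = 5·72 − 26·7 = 178, so m = 89/137.
Then c = (7 − 26·(89/137))/5 = -271/137.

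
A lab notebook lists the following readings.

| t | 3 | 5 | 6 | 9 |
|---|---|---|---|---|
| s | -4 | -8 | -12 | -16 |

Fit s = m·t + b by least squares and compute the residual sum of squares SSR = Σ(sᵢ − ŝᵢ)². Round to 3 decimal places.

SSR = 2.987

From the data, Σt·t = 151, Σt = 23, Σ1 = 4.
And Σt·s = -268, Σs = -40.
Normal equations: [[151, 23]; [23, 4]]·[m, b]ᵀ = [-268, -40]ᵀ.
Determinant 151·4 − 23² = 75.
m = ((-268)·4 − 23·(-40))/75 = -152/75; b = (151·(-40) − 23·(-268))/75 = 124/75.
Residuals: 32/75, 12/25, -112/75, 44/75; SSR = 224/75.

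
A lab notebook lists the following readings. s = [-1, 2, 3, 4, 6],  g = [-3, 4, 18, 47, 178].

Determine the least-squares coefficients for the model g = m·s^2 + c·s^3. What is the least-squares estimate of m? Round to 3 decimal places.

m = -1.035

Normal-equation sums: Σs^2·s^2 = 1650, Σs^2·s^3 = 9074, Σs^3·s^3 = 51546.
For Mᵀg: Σs^2·g = 7335, Σs^3·g = 41977.
So MᵀM·[m, c]ᵀ = Mᵀg: [[1650, 9074]; [9074, 51546]]·[m, c]ᵀ = [7335, 41977]ᵀ.
Δ = 1650·51546 − 9074² = 2713424.
m = (7335·51546 − 9074·41977)/2713424 = -702347/678356; c = (1650·41977 − 9074·7335)/2713424 = 676065/678356.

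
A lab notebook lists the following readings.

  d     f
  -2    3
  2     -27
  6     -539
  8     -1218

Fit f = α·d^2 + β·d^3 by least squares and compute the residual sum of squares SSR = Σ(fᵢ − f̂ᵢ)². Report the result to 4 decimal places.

Entries of XᵀX: Σd^2·d^2 = 5424, Σd^2·d^3 = 40544, Σd^3·d^3 = 308928.
Moment sums: Σd^2·f = -97452, Σd^3·f = -740280.
Normal equations: [[5424, 40544]; [40544, 308928]]·[α, β]ᵀ = [-97452, -740280]ᵀ.
Eliminating β: 308928·(row 1) − 40544·(row 2) gives 31809536·α = 308928·(-97452) − 40544·(-740280) = -91739136, so α = -89589/31064.
Then β = ((-740280) − 40544·(-89589/31064))/308928 = -125361/62128.
Residuals: -567/353, 2634/3883, 2587/3883, -1230/3883; SSR = 13918/3883.

SSR = 3.5843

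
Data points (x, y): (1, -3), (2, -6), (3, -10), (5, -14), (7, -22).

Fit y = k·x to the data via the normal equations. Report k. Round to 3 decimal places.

Forming MᵀM = [[88]] and Mᵀy = [-269]ᵀ gives MᵀM·[k]ᵀ = Mᵀy.
k = (-269)/88 = -3.05682.

k = -3.057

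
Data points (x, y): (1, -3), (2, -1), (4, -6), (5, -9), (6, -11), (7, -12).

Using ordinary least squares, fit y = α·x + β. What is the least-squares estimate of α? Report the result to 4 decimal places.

The normal equations are: 131·α + 25·β = -224;  25·α + 6·β = -42.
(Σx·x = 131, Σx = 25, Σ1 = 6, Σx·y = -224, Σy = -42.)
det = 131·6 − 25² = 161.
α = ((-224)·6 − 25·(-42))/161 = -42/23; β = (131·(-42) − 25·(-224))/161 = 14/23.

α = -1.8261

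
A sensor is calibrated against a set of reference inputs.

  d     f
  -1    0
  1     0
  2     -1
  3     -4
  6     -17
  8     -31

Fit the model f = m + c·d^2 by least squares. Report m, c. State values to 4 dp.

Forming MᵀM = [[6, 115]; [115, 5491]] and Mᵀf = [-53, -2636]ᵀ gives MᵀM·[m, c]ᵀ = Mᵀf.
Eliminating c: 5491·(row 1) − 115·(row 2) gives 19721·m = 5491·(-53) − 115·(-2636) = 12117, so m = 12117/19721.
Then c = ((-2636) − 115·(12117/19721))/5491 = -9721/19721.

m = 0.6144, c = -0.4929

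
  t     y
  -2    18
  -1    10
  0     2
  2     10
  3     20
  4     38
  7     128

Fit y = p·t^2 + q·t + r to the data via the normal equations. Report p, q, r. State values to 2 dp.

With design matrix M, MᵀM = [[2771, 433, 83]; [433, 83, 13]; [83, 13, 7]] and Mᵀy = [7182, 1082, 226]ᵀ.
Inverting the 3×3 Gram matrix, [p, q, r]ᵀ = [35135/11991, -31537/11991, 1386/571]ᵀ.

p = 2.93, q = -2.63, r = 2.43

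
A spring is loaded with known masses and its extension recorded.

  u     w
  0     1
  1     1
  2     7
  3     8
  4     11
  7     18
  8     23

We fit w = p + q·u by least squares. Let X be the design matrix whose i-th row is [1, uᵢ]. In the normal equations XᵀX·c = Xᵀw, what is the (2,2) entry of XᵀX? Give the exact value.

Row 2 ↔ basis u, column 2 ↔ basis u, so (XᵀX)_{2,2} = Σᵢ (u)·(u) = (0)·(0) + (1)·(1) + (2)·(2) + (3)·(3) + (4)·(4) + (7)·(7) + (8)·(8) = 143.

143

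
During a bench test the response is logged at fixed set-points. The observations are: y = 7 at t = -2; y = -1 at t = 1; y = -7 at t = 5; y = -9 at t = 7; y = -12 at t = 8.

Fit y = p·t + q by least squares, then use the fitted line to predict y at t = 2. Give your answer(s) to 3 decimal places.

Forming MᵀM = [[143, 19]; [19, 5]] and Mᵀy = [-209, -22]ᵀ gives MᵀM·[p, q]ᵀ = Mᵀy.
Eliminating q: 5·(row 1) − 19·(row 2) gives 354·p = 5·(-209) − 19·(-22) = -627, so p = -209/118.
Then q = ((-22) − 19·(-209/118))/5 = 275/118.
At t = 2: ŷ = (-209/118)·(2) + (275/118)·(1) = -143/118.

ŷ = -1.212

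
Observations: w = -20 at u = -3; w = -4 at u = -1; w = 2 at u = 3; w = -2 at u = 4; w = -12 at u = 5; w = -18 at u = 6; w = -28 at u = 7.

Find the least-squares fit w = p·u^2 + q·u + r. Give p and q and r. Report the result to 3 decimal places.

Sums needed: Σu^2·u^2 = 4741, Σu^2·u = 747, Σu^2 = 145, Σu·u = 145, Σu = 21, Σ1 = 7.
And Σu^2·w = -2518, Σu·w = -302, Σw = -82.
Normal equations: [[4741, 747, 145]; [747, 145, 21]; [145, 21, 7]]·[p, q, r]ᵀ = [-2518, -302, -82]ᵀ.
Row-reducing yields p = -29004/26323, q = 92380/26323, r = 15302/26323.

p = -1.102, q = 3.509, r = 0.581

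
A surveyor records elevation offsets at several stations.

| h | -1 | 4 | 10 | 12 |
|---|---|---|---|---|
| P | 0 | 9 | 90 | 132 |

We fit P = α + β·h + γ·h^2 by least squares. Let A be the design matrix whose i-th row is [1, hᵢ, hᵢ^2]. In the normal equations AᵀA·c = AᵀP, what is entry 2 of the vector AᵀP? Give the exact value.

2520

Entry 2 ↔ basis h, so (AᵀP)_{2} = Σᵢ (h)·Pᵢ = (-1)·(0) + (4)·(9) + (10)·(90) + (12)·(132) = 2520.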